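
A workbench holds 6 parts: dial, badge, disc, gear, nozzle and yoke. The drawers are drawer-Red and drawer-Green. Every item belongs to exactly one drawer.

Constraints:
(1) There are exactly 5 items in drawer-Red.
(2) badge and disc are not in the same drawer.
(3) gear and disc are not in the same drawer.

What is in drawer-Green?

drawer-Green = {disc}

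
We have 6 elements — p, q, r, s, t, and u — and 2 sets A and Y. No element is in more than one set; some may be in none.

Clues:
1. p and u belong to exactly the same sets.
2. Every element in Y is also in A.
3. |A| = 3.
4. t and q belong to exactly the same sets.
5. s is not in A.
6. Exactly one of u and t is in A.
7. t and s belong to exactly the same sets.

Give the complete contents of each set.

A = {p, r, u}; Y = {}

From (5): s ∉ A.
(2) contrapositive: s ∉ Y.
(7): t matches s: t ∉ A.
(7): t matches s: t ∉ Y.
(4): q matches t: q ∉ A.
(4): q matches t: q ∉ Y.
(6) (exactly one): u ∈ A.
(1): p matches u: p ∈ A.
(3): only 3 candidates remain for A, so all are in.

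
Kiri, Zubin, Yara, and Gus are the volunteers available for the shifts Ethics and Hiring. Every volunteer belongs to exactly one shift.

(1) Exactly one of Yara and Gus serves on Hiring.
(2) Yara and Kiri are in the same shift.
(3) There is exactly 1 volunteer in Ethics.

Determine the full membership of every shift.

Ethics = {Gus}; Hiring = {Kiri, Yara, Zubin}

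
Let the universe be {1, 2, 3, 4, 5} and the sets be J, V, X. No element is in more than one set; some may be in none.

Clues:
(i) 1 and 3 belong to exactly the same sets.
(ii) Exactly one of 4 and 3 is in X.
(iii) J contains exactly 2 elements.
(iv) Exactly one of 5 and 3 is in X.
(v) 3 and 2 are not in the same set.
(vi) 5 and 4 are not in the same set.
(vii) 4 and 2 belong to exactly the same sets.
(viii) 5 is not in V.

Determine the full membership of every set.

J = {2, 4}; V = {}; X = {1, 3}

From (viii): 5 ∉ V.
Suppose 1 ∈ J: no assignment then satisfies all the clues, so 1 ∉ J.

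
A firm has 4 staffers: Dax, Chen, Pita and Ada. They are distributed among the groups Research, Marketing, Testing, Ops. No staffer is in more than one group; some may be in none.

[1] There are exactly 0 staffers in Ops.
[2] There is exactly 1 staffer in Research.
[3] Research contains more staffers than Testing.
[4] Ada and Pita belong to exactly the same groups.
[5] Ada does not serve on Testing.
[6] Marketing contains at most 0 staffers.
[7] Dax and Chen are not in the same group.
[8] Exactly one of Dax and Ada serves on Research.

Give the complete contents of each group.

From (5): Ada ∉ Testing.
(1): Ops already has 0, so the rest are out.
(4): Pita matches Ada: Pita ∉ Testing.
(6): Marketing already has 0, so the rest are out.
Suppose Dax ∉ Research: no assignment then satisfies all the clues, so Dax ∈ Research.

Research = {Dax}; Marketing = {}; Testing = {}; Ops = {}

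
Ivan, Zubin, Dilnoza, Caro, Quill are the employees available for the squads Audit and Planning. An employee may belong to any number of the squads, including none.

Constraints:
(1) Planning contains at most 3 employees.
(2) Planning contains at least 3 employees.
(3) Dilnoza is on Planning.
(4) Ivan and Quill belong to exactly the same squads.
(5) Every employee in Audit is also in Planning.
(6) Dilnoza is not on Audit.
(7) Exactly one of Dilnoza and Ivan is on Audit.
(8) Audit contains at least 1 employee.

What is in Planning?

Planning = {Dilnoza, Ivan, Quill}

From (3): Dilnoza ∈ Planning.
From (6): Dilnoza ∉ Audit.
(7) (exactly one): Ivan ∈ Audit.
(4): Quill matches Ivan: Quill ∈ Audit.
(5) with Ivan ∈ Audit: Ivan ∈ Planning.
(5) with Quill ∈ Audit: Quill ∈ Planning.
(1): Planning already has 3, so the rest are out.
(5) contrapositive: Zubin ∉ Audit.
(5) contrapositive: Caro ∉ Audit.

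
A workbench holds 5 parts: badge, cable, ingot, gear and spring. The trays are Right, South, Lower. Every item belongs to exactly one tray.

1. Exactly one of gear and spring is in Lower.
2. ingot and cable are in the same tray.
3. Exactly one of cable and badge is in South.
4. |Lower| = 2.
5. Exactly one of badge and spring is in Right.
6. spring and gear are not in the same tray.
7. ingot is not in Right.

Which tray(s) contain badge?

badge: Lower

From (7): ingot ∉ Right.
(2): cable matches ingot: cable ∉ Right.
Suppose badge ∈ Right: no assignment then satisfies all the clues, so badge ∉ Right.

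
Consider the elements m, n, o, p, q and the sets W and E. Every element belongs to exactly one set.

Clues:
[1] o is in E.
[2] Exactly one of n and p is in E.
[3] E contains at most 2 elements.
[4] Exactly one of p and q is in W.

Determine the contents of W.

W = {m, n, q}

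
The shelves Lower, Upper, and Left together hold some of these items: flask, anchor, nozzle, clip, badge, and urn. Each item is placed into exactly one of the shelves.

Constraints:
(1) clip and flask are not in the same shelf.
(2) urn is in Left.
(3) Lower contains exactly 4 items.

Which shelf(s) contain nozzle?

From (2): urn ∈ Left.
Suppose nozzle ∉ Lower: no assignment then satisfies all the clues, so nozzle ∈ Lower.

nozzle: Lower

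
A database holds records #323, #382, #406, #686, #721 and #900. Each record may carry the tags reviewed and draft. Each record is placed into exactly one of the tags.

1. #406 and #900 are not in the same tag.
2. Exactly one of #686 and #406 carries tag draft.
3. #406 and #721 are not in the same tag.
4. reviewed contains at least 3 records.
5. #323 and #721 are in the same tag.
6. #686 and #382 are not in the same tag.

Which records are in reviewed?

reviewed = {#323, #686, #721, #900}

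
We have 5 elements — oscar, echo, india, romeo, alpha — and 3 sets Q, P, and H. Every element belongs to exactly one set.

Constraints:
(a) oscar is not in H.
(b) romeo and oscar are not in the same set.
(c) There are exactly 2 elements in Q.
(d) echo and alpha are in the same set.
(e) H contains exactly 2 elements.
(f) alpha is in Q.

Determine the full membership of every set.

Q = {alpha, echo}; P = {oscar}; H = {india, romeo}

From (a): oscar ∉ H.
From (f): alpha ∈ Q.
(d): echo matches alpha: echo ∈ Q.
(e): only 2 candidates remain for H, so all are in.
(c): Q already has 2, so the rest are out.
Only one set left: oscar ∈ P.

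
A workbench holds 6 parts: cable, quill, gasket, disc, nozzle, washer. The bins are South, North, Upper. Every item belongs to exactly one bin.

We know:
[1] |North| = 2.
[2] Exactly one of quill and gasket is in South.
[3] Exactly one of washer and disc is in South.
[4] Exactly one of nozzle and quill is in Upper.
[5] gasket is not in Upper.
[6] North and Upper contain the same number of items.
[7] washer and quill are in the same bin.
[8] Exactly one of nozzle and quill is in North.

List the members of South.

South = {disc, gasket}

From (5): gasket ∉ Upper.
Suppose cable ∈ South: no assignment then satisfies all the clues, so cable ∉ South.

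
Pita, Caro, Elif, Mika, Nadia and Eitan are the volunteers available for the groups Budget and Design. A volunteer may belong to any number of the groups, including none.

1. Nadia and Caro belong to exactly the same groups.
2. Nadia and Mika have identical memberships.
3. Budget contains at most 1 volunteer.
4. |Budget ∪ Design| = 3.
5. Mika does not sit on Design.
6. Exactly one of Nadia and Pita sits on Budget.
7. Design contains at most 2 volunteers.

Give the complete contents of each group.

Budget = {Pita}; Design = {Eitan, Elif}

From (5): Mika ∉ Design.
(2): Nadia matches Mika: Nadia ∉ Design.
(1): Caro matches Nadia: Caro ∉ Design.
Suppose Pita ∉ Budget: no assignment then satisfies all the clues, so Pita ∈ Budget.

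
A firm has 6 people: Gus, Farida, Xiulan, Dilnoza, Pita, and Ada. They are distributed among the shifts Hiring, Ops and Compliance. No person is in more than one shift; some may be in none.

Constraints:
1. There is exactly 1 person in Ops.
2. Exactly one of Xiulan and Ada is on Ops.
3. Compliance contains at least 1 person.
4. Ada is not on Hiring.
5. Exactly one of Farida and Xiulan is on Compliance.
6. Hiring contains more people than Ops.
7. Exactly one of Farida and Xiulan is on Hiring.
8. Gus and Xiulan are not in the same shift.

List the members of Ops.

Ops = {Ada}

From (4): Ada ∉ Hiring.
Suppose Gus ∈ Ops: no assignment then satisfies all the clues, so Gus ∉ Ops.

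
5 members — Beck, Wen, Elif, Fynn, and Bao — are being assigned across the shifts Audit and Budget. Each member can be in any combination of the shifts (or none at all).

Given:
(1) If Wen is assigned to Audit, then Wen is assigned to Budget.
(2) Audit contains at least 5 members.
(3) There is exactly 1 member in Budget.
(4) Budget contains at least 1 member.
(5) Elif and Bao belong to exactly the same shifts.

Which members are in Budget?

Budget = {Wen}

(2): only 5 candidates remain for Audit, so all are in.
(1): Wen ∈ Budget.
(3): Budget already has 1, so the rest are out.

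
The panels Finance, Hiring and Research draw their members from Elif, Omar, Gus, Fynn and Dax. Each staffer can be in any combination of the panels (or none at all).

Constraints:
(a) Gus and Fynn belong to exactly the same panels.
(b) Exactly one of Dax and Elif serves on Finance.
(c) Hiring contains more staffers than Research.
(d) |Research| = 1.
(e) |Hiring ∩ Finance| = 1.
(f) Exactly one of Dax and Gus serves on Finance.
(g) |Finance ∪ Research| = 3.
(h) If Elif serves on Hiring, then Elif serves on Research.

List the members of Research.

Research = {Elif}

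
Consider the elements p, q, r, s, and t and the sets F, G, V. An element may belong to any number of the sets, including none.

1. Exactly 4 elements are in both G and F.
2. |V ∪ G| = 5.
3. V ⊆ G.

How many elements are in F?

4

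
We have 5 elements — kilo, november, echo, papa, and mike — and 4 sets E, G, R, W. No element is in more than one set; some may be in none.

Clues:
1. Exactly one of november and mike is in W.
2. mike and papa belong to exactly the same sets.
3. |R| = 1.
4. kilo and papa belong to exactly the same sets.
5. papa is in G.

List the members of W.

From (5): papa ∈ G.
(2): mike matches papa: mike ∉ E.
(2): mike matches papa: mike ∈ G.
(4): kilo matches papa: kilo ∉ E.
(4): kilo matches papa: kilo ∈ G.
(1) (exactly one): november ∈ W.
(3): only 1 candidates remain for R, so all are in.

W = {november}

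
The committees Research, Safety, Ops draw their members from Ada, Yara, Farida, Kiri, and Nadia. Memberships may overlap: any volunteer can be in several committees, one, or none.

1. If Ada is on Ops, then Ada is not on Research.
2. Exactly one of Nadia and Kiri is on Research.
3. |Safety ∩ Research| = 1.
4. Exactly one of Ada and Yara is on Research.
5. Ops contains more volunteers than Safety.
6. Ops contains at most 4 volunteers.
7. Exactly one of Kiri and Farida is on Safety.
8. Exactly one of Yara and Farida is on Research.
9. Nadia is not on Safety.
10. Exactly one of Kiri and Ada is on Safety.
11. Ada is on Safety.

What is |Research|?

From (9): Nadia ∉ Safety.
From (11): Ada ∈ Safety.
(10) (exactly one): Kiri ∉ Safety.
(7) (exactly one): Farida ∈ Safety.
Suppose Ada ∈ Research: no assignment then satisfies all the clues, so Ada ∉ Research.

2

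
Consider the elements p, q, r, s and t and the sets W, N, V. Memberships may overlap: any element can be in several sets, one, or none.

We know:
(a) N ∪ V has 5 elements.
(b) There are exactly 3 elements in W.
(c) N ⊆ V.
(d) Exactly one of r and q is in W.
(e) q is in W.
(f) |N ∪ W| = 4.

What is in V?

From (e): q ∈ W.
(d) (exactly one): r ∉ W.
Suppose p ∉ V: no assignment then satisfies all the clues, so p ∈ V.

V = {p, q, r, s, t}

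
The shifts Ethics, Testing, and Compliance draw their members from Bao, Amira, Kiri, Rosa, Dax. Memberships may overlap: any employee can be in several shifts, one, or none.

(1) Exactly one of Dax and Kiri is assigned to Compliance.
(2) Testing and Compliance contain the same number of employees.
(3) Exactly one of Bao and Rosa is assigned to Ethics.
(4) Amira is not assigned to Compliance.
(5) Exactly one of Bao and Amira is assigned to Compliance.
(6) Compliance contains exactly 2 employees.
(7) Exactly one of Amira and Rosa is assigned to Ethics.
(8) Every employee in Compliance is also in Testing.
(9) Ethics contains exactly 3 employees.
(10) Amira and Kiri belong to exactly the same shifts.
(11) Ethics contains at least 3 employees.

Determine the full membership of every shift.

Ethics = {Amira, Bao, Kiri}; Testing = {Bao, Dax}; Compliance = {Bao, Dax}

From (4): Amira ∉ Compliance.
(5) (exactly one): Bao ∈ Compliance.
(8) with Bao ∈ Compliance: Bao ∈ Testing.
(10): Kiri matches Amira: Kiri ∉ Compliance.
(1) (exactly one): Dax ∈ Compliance.
(6): Compliance already has 2, so the rest are out.
(8) with Dax ∈ Compliance: Dax ∈ Testing.
Suppose Bao ∉ Ethics: no assignment then satisfies all the clues, so Bao ∈ Ethics.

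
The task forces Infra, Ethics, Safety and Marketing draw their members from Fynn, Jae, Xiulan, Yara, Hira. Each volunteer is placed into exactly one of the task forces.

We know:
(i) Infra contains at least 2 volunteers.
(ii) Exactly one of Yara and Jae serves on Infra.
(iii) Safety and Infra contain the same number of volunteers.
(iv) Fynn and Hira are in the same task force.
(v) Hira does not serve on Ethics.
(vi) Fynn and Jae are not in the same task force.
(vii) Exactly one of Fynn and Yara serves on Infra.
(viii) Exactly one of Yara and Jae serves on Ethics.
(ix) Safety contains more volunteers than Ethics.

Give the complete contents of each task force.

Infra = {Xiulan, Yara}; Ethics = {Jae}; Safety = {Fynn, Hira}; Marketing = {}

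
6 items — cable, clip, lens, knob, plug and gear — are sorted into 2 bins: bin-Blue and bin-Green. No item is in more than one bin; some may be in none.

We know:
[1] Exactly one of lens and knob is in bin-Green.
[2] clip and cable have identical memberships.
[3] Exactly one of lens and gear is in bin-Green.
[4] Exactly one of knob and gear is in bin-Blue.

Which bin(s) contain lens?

lens: bin-Green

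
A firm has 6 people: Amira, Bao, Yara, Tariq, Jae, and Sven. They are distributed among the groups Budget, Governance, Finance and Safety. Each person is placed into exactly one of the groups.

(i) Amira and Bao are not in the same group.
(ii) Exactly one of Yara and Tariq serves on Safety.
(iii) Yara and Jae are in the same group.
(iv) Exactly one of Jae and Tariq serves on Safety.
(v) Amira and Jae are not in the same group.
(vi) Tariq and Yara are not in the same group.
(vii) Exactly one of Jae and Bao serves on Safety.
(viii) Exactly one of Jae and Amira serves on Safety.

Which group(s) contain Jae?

Jae: Safety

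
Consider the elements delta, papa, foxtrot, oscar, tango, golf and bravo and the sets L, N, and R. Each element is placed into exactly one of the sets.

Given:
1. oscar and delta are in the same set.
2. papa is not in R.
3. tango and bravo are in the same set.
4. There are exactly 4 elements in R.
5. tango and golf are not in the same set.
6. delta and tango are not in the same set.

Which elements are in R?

R = {delta, foxtrot, golf, oscar}

From (2): papa ∉ R.
Suppose delta ∉ R: no assignment then satisfies all the clues, so delta ∈ R.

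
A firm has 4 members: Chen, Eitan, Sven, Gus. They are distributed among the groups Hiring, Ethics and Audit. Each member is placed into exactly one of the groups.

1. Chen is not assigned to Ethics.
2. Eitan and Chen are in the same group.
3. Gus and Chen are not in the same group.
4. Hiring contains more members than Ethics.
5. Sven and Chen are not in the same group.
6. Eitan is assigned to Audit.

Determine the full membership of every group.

Hiring = {Gus, Sven}; Ethics = {}; Audit = {Chen, Eitan}

From (1): Chen ∉ Ethics.
From (6): Eitan ∈ Audit.
(2): Chen matches Eitan: Chen ∉ Hiring.
(2): Chen matches Eitan: Chen ∈ Audit.
(3): Gus ∉ Audit.
(5): Sven ∉ Audit.
Suppose Sven ∉ Hiring: no assignment then satisfies all the clues, so Sven ∈ Hiring.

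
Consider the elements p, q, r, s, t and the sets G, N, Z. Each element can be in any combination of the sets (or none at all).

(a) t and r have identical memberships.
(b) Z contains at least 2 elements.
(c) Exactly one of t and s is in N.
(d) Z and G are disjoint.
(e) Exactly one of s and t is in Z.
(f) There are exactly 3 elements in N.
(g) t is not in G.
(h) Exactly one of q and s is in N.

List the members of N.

From (g): t ∉ G.
(a): r matches t: r ∉ G.
Suppose p ∈ N: no assignment then satisfies all the clues, so p ∉ N.

N = {q, r, t}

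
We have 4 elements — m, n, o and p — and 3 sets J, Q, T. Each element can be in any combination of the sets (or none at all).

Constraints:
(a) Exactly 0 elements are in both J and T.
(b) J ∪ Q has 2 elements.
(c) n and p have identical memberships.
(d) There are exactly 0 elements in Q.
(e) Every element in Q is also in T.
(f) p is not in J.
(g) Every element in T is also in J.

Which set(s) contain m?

m: J

From (f): p ∉ J.
(c): n matches p: n ∉ J.
(d): Q already has 0, so the rest are out.
(g) contrapositive: n ∉ T.
(g) contrapositive: p ∉ T.
Suppose m ∉ J: no assignment then satisfies all the clues, so m ∈ J.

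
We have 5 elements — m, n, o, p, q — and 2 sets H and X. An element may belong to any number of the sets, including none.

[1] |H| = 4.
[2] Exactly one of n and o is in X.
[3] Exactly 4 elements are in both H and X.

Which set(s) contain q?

q: H, X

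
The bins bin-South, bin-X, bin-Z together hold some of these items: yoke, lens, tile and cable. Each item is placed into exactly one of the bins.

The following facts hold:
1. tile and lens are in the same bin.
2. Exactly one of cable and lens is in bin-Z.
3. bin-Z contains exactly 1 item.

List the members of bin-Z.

bin-Z = {cable}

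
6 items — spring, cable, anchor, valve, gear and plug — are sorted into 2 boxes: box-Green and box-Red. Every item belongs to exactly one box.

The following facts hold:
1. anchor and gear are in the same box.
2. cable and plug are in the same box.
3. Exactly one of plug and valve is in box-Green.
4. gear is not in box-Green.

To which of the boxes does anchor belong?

anchor: box-Red

From (4): gear ∉ box-Green.
(1): anchor matches gear: anchor ∉ box-Green.
Only one box left: anchor ∈ box-Red.
Only one box left: gear ∈ box-Red.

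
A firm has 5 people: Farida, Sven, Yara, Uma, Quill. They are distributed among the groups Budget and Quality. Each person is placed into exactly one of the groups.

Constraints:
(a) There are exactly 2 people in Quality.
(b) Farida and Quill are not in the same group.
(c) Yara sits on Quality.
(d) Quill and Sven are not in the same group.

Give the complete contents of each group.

Budget = {Farida, Sven, Uma}; Quality = {Quill, Yara}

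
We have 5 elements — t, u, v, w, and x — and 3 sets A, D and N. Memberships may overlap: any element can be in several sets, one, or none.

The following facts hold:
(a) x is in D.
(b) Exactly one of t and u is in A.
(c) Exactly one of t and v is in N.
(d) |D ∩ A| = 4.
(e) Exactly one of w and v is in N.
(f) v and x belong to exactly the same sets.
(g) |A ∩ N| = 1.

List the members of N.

From (a): x ∈ D.
(f): v matches x: v ∈ D.
Suppose t ∉ N: no assignment then satisfies all the clues, so t ∈ N.

N = {t, w}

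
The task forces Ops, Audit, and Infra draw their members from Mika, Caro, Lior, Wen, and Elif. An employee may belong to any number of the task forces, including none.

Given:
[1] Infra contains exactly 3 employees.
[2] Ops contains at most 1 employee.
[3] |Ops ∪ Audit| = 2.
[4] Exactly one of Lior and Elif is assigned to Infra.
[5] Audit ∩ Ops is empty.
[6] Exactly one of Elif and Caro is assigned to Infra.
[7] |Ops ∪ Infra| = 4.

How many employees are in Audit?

1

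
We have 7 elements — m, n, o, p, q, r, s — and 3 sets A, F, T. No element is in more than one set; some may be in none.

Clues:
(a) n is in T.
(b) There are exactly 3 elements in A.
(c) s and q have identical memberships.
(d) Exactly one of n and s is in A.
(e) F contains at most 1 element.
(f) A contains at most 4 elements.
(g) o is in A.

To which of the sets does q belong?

q: A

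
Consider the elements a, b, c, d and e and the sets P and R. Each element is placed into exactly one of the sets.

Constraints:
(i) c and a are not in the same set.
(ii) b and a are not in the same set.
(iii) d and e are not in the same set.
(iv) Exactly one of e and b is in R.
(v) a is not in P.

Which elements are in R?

From (v): a ∉ P.
Only one set left: a ∈ R.
(i): c ∉ R.
(ii): b ∉ R.
(iv) (exactly one): e ∈ R.
Only one set left: b ∈ P.
Only one set left: c ∈ P.
(iii): d ∉ R.
Only one set left: d ∈ P.

R = {a, e}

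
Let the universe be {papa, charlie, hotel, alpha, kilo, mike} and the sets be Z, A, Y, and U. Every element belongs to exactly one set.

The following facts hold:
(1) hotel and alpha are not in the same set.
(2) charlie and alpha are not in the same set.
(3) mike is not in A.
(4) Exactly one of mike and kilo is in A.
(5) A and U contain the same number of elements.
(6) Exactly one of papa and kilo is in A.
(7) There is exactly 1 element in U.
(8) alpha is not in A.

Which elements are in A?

A = {kilo}

From (3): mike ∉ A.
From (8): alpha ∉ A.
(4) (exactly one): kilo ∈ A.
(6) (exactly one): papa ∉ A.
Suppose charlie ∈ A: no assignment then satisfies all the clues, so charlie ∉ A.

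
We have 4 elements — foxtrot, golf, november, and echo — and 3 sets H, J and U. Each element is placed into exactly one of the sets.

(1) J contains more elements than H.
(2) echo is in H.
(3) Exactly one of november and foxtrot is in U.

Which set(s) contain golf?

golf: J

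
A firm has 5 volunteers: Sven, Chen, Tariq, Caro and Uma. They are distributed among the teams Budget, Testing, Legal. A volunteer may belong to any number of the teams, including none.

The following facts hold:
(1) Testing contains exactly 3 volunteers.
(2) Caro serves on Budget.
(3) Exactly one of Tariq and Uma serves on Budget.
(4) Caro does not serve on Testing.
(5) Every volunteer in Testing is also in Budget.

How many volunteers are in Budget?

4

From (2): Caro ∈ Budget.
From (4): Caro ∉ Testing.
Suppose Sven ∉ Budget: no assignment then satisfies all the clues, so Sven ∈ Budget.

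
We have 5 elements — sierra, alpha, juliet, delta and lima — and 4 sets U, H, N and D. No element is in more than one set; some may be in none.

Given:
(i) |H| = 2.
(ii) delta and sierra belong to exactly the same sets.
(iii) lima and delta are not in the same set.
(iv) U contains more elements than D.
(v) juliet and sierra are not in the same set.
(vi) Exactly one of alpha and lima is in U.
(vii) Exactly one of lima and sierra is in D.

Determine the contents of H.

H = {delta, sierra}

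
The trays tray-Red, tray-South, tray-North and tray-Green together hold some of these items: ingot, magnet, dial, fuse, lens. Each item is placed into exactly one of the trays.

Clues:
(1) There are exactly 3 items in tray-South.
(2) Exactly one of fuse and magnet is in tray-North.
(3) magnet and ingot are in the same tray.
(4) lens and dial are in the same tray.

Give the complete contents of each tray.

tray-Red = {}; tray-South = {dial, fuse, lens}; tray-North = {ingot, magnet}; tray-Green = {}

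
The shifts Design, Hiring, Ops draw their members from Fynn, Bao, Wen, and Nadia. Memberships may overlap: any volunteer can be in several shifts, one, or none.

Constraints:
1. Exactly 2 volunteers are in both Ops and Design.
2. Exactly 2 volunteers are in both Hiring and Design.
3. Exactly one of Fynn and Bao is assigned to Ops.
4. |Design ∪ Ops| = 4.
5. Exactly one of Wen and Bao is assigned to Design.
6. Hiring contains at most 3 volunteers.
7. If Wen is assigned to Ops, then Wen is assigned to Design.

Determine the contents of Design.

Design = {Fynn, Nadia, Wen}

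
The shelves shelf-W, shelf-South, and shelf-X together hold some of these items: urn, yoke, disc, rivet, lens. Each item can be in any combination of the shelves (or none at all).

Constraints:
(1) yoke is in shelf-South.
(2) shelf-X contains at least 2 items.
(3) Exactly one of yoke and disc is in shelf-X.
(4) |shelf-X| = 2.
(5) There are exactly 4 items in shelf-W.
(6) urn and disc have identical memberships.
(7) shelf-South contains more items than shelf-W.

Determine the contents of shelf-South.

From (1): yoke ∈ shelf-South.
Suppose urn ∉ shelf-South: no assignment then satisfies all the clues, so urn ∈ shelf-South.

shelf-South = {disc, lens, rivet, urn, yoke}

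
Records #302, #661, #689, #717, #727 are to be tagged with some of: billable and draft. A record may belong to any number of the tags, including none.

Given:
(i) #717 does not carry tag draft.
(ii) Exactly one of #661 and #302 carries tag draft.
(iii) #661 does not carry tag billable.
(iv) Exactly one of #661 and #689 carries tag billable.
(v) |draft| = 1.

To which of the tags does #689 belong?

#689: billable

From (i): #717 ∉ draft.
From (iii): #661 ∉ billable.
(iv) (exactly one): #689 ∈ billable.
Suppose #689 ∈ draft: no assignment then satisfies all the clues, so #689 ∉ draft.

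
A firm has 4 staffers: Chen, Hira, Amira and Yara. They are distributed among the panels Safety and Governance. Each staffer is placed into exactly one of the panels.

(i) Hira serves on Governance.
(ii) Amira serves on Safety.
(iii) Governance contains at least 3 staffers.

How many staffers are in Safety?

From (i): Hira ∈ Governance.
From (ii): Amira ∈ Safety.
(iii): only 3 candidates remain for Governance, so all are in.

1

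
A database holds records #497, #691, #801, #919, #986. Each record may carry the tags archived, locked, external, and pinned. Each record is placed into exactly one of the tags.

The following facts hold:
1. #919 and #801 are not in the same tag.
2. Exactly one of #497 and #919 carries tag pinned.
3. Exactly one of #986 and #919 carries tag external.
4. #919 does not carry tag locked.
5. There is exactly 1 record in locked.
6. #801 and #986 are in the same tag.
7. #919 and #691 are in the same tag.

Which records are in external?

From (4): #919 ∉ locked.
(7): #691 matches #919: #691 ∉ locked.
Suppose #497 ∈ external: no assignment then satisfies all the clues, so #497 ∉ external.

external = {#801, #986}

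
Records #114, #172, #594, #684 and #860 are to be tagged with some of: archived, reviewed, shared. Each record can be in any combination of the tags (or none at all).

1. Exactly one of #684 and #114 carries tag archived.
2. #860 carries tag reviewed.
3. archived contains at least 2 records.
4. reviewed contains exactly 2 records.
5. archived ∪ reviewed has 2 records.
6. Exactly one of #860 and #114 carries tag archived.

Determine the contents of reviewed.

reviewed = {#684, #860}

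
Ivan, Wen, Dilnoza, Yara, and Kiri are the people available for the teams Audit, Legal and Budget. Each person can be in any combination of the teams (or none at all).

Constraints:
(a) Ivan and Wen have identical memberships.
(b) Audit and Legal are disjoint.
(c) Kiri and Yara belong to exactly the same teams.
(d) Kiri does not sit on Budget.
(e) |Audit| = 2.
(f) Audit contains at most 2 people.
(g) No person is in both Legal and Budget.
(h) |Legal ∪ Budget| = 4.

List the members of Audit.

Audit = {Ivan, Wen}

From (d): Kiri ∉ Budget.
(c): Yara matches Kiri: Yara ∉ Budget.
Suppose Ivan ∉ Audit: no assignment then satisfies all the clues, so Ivan ∈ Audit.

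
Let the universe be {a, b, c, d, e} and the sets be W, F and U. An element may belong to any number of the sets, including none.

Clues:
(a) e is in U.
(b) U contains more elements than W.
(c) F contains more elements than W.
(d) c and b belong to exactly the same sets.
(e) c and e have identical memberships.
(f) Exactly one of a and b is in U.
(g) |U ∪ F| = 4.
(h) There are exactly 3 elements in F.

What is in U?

From (a): e ∈ U.
(e): c matches e: c ∈ U.
(d): b matches c: b ∈ U.
(f) (exactly one): a ∉ U.
Suppose d ∉ U: no assignment then satisfies all the clues, so d ∈ U.

U = {b, c, d, e}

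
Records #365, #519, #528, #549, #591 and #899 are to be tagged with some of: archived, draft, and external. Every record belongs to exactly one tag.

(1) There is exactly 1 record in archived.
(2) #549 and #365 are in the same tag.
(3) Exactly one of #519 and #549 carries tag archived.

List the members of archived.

archived = {#519}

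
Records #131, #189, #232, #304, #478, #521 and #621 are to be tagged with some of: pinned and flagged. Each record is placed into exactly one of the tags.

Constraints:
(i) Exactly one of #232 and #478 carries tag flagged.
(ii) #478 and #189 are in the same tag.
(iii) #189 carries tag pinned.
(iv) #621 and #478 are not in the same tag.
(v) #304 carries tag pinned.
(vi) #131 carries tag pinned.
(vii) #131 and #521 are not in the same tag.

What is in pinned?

pinned = {#131, #189, #304, #478}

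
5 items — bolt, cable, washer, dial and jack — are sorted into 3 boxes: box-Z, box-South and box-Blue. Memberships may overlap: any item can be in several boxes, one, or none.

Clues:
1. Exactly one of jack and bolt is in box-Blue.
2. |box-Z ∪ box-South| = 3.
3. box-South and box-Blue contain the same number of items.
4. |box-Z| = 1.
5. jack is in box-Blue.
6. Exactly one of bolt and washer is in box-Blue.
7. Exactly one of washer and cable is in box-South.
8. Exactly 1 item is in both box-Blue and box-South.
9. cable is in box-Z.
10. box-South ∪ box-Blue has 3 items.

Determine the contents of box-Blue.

From (5): jack ∈ box-Blue.
From (9): cable ∈ box-Z.
(1) (exactly one): bolt ∉ box-Blue.
(4): box-Z already has 1, so the rest are out.
(6) (exactly one): washer ∈ box-Blue.
Suppose cable ∈ box-Blue: no assignment then satisfies all the clues, so cable ∉ box-Blue.

box-Blue = {jack, washer}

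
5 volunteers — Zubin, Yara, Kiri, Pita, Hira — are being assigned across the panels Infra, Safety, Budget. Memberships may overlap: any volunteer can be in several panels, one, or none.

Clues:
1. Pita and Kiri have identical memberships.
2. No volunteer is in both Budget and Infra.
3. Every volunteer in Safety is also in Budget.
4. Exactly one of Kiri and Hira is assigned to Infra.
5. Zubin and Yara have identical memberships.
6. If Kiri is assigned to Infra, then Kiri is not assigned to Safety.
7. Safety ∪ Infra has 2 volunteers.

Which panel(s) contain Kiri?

Kiri: Infra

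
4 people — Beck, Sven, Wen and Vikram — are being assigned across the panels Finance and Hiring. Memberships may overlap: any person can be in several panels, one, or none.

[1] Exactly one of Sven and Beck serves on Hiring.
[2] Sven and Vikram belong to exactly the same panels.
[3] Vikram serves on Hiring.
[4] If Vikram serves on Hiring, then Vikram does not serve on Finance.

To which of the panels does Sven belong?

Sven: Hiring

From (3): Vikram ∈ Hiring.
(2): Sven matches Vikram: Sven ∈ Hiring.
(4): Vikram ∉ Finance.
(1) (exactly one): Beck ∉ Hiring.
(2): Sven matches Vikram: Sven ∉ Finance.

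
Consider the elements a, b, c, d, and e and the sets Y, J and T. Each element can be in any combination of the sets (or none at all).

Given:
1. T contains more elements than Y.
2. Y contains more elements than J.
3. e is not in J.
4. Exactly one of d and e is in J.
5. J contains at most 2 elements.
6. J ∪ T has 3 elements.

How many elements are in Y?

2

From (3): e ∉ J.
(4) (exactly one): d ∈ J.
Suppose a ∈ J: no assignment then satisfies all the clues, so a ∉ J.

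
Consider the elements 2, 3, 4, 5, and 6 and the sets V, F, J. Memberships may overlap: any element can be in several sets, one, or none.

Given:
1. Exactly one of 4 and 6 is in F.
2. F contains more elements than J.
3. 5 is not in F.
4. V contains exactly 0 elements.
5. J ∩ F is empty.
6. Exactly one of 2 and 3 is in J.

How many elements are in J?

1

From (3): 5 ∉ F.
(4): V already has 0, so the rest are out.
Suppose 4 ∈ J: no assignment then satisfies all the clues, so 4 ∉ J.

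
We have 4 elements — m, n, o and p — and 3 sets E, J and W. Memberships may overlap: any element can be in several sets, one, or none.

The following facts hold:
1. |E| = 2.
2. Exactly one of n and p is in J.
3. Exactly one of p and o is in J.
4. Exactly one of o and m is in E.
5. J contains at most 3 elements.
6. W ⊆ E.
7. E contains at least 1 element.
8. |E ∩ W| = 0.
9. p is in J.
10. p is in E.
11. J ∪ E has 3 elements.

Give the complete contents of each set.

E = {o, p}; J = {m, p}; W = {}

From (9): p ∈ J.
From (10): p ∈ E.
(2) (exactly one): n ∉ J.
(3) (exactly one): o ∉ J.
Suppose m ∈ E: no assignment then satisfies all the clues, so m ∉ E.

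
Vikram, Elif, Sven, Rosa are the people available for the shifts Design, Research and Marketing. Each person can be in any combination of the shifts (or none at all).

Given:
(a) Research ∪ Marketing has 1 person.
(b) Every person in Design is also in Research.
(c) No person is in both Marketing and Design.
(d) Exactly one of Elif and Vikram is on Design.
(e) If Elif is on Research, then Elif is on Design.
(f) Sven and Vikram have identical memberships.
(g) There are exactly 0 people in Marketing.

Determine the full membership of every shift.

(g): Marketing already has 0, so the rest are out.
Suppose Vikram ∈ Design: no assignment then satisfies all the clues, so Vikram ∉ Design.

Design = {Elif}; Research = {Elif}; Marketing = {}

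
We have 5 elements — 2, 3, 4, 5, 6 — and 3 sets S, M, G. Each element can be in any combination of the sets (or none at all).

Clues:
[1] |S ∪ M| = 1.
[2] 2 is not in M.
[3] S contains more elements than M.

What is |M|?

0

From (2): 2 ∉ M.
Suppose 3 ∈ M: no assignment then satisfies all the clues, so 3 ∉ M.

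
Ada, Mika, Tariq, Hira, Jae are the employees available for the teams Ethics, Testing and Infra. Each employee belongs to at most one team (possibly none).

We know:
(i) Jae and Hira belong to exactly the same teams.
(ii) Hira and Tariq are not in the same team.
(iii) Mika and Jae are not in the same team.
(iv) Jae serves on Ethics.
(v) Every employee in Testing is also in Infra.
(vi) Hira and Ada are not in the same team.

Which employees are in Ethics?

Ethics = {Hira, Jae}

From (iv): Jae ∈ Ethics.
(i): Hira matches Jae: Hira ∈ Ethics.
(ii): Tariq ∉ Ethics.
(iii): Mika ∉ Ethics.
(vi): Ada ∉ Ethics.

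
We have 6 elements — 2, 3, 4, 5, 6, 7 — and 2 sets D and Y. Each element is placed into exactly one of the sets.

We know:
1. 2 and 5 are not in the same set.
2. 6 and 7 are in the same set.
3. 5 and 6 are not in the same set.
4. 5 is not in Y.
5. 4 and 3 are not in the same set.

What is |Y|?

4

From (4): 5 ∉ Y.
Only one set left: 5 ∈ D.
(1): 2 ∉ D.
(3): 6 ∉ D.
Only one set left: 2 ∈ Y.
Only one set left: 6 ∈ Y.
(2): 7 matches 6: 7 ∉ D.
(2): 7 matches 6: 7 ∈ Y.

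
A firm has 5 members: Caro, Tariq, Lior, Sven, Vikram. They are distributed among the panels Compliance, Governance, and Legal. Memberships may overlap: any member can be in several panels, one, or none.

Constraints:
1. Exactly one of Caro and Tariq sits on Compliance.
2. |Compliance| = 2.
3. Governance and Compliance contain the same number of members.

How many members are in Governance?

2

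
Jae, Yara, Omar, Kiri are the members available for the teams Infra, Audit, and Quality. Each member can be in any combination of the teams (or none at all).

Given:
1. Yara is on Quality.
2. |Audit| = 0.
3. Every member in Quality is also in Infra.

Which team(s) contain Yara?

Yara: Infra, Quality

From (1): Yara ∈ Quality.
(2): Audit already has 0, so the rest are out.
(3) with Yara ∈ Quality: Yara ∈ Infra.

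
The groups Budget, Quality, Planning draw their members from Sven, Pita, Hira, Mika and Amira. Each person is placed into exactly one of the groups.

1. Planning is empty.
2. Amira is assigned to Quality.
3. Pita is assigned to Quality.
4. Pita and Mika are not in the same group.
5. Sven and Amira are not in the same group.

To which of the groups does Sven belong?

Sven: Budget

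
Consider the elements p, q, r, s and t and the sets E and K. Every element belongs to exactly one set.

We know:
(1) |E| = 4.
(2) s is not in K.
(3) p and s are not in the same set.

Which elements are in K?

K = {p}

From (2): s ∉ K.
Only one set left: s ∈ E.
(3): p ∉ E.
Only one set left: p ∈ K.
(1): only 4 candidates remain for E, so all are in.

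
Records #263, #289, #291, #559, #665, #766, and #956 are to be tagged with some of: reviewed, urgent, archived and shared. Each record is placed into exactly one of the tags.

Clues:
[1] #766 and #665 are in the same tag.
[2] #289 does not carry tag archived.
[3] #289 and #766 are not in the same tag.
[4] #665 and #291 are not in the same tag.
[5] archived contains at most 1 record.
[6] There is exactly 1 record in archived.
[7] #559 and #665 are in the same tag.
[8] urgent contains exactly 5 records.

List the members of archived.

archived = {#291}

From (2): #289 ∉ archived.
Suppose #263 ∈ archived: no assignment then satisfies all the clues, so #263 ∉ archived.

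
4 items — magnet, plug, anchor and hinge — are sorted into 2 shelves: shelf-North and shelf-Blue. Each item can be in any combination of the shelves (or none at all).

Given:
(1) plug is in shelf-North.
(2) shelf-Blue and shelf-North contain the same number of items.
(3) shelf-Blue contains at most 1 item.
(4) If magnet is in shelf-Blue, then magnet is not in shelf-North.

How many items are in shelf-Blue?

From (1): plug ∈ shelf-North.
Suppose magnet ∈ shelf-North: no assignment then satisfies all the clues, so magnet ∉ shelf-North.

1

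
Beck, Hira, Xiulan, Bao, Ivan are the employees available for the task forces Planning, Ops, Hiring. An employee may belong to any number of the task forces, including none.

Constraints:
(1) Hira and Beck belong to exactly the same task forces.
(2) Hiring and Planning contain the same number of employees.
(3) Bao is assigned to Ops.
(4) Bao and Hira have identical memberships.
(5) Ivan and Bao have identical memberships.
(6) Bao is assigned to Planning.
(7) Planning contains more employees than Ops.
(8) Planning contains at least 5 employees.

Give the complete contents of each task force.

Planning = {Bao, Beck, Hira, Ivan, Xiulan}; Ops = {Bao, Beck, Hira, Ivan}; Hiring = {Bao, Beck, Hira, Ivan, Xiulan}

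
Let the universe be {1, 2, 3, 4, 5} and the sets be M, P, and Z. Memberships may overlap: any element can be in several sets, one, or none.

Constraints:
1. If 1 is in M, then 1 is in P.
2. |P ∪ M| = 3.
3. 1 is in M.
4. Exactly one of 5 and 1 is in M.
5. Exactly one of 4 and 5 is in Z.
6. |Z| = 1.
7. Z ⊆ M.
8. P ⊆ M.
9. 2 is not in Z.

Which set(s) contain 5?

5: none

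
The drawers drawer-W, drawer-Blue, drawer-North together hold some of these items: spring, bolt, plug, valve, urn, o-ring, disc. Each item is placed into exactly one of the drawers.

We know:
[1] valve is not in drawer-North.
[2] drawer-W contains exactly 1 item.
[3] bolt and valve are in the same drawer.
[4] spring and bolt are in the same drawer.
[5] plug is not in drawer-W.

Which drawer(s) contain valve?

From (1): valve ∉ drawer-North.
From (5): plug ∉ drawer-W.
(3): bolt matches valve: bolt ∉ drawer-North.
(4): spring matches bolt: spring ∉ drawer-North.
Suppose valve ∈ drawer-W: no assignment then satisfies all the clues, so valve ∉ drawer-W.

valve: drawer-Blue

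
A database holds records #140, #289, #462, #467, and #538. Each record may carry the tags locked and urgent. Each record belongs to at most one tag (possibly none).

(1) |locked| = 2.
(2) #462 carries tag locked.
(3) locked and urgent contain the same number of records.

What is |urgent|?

2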